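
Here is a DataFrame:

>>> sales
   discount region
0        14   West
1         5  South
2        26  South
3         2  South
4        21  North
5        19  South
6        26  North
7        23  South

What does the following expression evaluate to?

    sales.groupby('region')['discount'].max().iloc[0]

group by region, max of discount:
region
North    26
South    26
West     14
Name: discount, dtype: int64

26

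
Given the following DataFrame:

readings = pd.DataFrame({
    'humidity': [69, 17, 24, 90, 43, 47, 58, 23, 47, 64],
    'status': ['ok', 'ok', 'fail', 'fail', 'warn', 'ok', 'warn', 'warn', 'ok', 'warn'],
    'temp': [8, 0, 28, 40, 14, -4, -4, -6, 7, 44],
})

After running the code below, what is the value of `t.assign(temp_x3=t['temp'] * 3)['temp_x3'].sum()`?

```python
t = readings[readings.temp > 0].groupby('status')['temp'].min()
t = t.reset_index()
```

filter rows where temp > 0:
   humidity status  temp
0        69     ok     8
2        24   fail    28
3        90   fail    40
4        43   warn    14
8        47     ok     7
9        64   warn    44
group by status, min of temp:
status
fail    28
ok       7
warn    14
Name: temp, dtype: int64
reset_index():
  status  temp
0   fail    28
1     ok     7
2   warn    14
add column temp_x3 = t['temp'] * 3:
  status  temp  temp_x3
0   fail    28       84
1     ok     7       21
2   warn    14       42
The sum of column 'temp_x3' is 147.

147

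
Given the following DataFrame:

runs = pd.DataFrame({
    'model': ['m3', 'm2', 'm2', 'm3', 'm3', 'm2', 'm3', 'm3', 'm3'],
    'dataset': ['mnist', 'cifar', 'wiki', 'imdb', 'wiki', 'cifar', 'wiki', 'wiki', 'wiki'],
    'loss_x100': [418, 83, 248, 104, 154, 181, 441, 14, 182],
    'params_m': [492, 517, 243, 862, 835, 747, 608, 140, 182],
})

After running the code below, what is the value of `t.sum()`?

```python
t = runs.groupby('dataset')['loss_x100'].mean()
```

group by dataset, mean of loss_x100:
dataset
cifar    132.0
imdb     104.0
mnist    418.0
wiki     207.8
Name: loss_x100, dtype: float64
Reading off the sum of the resulting series, we get 861.8.

861.8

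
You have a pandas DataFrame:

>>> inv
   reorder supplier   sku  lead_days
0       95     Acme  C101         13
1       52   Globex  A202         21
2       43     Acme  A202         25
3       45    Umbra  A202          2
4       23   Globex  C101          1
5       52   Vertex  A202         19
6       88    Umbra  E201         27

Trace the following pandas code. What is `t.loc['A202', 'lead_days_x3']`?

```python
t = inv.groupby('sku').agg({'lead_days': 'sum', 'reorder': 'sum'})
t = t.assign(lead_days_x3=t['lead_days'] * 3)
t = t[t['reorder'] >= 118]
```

group by sku: sum(lead_days), sum(reorder):
      lead_days  reorder
sku                     
A202         67      192
C101         14      118
E201         27       88
add column lead_days_x3 = t['lead_days'] * 3:
      lead_days  reorder  lead_days_x3
sku                                   
A202         67      192           201
C101         14      118            42
E201         27       88            81
filter rows where reorder >= 118:
      lead_days  reorder  lead_days_x3
sku                                   
A202         67      192           201
C101         14      118            42

201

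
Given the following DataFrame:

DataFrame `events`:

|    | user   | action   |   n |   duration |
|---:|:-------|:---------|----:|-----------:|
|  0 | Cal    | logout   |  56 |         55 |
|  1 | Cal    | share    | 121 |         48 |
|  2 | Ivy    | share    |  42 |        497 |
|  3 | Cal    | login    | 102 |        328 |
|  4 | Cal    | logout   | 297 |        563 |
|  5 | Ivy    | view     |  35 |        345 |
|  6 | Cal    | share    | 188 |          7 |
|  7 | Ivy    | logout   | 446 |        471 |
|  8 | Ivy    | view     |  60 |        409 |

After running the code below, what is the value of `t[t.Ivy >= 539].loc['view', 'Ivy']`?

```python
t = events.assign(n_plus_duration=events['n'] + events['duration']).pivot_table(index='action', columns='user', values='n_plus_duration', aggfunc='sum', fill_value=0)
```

849

add column n_plus_duration = events['n'] + events['duration']:
  user  action    n  duration  n_plus_duration
0  Cal  logout   56        55              111
1  Cal   share  121        48              169
2  Ivy   share   42       497              539
3  Cal   login  102       328              430
4  Cal  logout  297       563              860
5  Ivy    view   35       345              380
6  Cal   share  188         7              195
7  Ivy  logout  446       471              917
8  Ivy    view   60       409              469
pivot: rows=action, cols=user, sum(n_plus_duration):
user    Cal  Ivy
action          
login   430    0
logout  971  917
share   364  539
view      0  849
filter rows where Ivy >= 539:
user    Cal  Ivy
action          
logout  971  917
share   364  539
view      0  849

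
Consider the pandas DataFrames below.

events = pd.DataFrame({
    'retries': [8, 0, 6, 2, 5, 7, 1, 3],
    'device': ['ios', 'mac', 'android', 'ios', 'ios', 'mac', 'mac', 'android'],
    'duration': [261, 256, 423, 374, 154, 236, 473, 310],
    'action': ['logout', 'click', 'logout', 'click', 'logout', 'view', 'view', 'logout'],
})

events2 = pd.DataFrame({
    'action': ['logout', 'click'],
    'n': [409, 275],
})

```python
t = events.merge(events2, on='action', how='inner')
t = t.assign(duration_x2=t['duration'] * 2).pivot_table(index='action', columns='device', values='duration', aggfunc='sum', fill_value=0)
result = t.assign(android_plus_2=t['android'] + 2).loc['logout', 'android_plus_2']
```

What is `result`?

735

merge on 'action' (how='inner') → 6 rows:
   retries   device  duration  action    n
0        8      ios       261  logout  409
1        0      mac       256   click  275
2        6  android       423  logout  409
3        2      ios       374   click  275
4        5      ios       154  logout  409
5        3  android       310  logout  409
add column duration_x2 = t['duration'] * 2:
   retries   device  duration  action    n  duration_x2
0        8      ios       261  logout  409          522
1        0      mac       256   click  275          512
2        6  android       423  logout  409          846
3        2      ios       374   click  275          748
4        5      ios       154  logout  409          308
5        3  android       310  logout  409          620
pivot: rows=action, cols=device, sum(duration):
device  android  ios  mac
action                   
click         0  374  256
logout      733  415    0
add column android_plus_2 = t['android'] + 2:
device  android  ios  mac  android_plus_2
action                                   
click         0  374  256               2
logout      733  415    0             735
Then the value at row 'logout', column 'android_plus_2': 735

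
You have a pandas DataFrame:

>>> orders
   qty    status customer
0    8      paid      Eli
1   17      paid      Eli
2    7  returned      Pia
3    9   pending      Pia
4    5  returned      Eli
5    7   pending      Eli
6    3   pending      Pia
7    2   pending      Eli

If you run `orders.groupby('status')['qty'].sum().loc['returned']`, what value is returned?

12

group by status, sum of qty:
status
paid        25
pending     21
returned    12
Name: qty, dtype: int64
Then the value at index 'returned': 12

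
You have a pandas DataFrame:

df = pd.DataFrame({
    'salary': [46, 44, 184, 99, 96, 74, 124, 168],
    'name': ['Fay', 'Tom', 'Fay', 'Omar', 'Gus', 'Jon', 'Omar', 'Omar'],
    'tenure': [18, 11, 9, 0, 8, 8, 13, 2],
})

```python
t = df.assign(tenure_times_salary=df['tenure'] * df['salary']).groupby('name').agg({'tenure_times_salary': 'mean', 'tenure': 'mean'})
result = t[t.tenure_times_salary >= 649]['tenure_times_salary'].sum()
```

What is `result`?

add column tenure_times_salary = df['tenure'] * df['salary']:
   salary  name  tenure  tenure_times_salary
0      46   Fay      18                  828
1      44   Tom      11                  484
2     184   Fay       9                 1656
3      99  Omar       0                    0
4      96   Gus       8                  768
5      74   Jon       8                  592
6     124  Omar      13                 1612
7     168  Omar       2                  336
group by name: mean(tenure_times_salary), mean(tenure):
      tenure_times_salary  tenure
name                             
Fay           1242.000000    13.5
Gus            768.000000     8.0
Jon            592.000000     8.0
Omar           649.333333     5.0
Tom            484.000000    11.0
filter rows where tenure_times_salary >= 649:
      tenure_times_salary  tenure
name                             
Fay           1242.000000    13.5
Gus            768.000000     8.0
Omar           649.333333     5.0
So sum() = 2659.33333333.

2659.33333333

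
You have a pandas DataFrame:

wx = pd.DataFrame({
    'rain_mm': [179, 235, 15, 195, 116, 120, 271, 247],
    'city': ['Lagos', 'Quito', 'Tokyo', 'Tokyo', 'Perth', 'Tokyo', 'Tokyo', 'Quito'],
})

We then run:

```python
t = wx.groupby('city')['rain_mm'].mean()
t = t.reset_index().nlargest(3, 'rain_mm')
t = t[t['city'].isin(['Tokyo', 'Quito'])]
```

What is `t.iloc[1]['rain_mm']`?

group by city, mean of rain_mm:
city
Lagos    179.00
Perth    116.00
Quito    241.00
Tokyo    150.25
Name: rain_mm, dtype: float64
reset_index():
    city  rain_mm
0  Lagos   179.00
1  Perth   116.00
2  Quito   241.00
3  Tokyo   150.25
take 3 rows with largest rain_mm:
    city  rain_mm
2  Quito   241.00
0  Lagos   179.00
3  Tokyo   150.25
filter rows where city in ['Tokyo', 'Quito']:
    city  rain_mm
2  Quito   241.00
3  Tokyo   150.25

150.25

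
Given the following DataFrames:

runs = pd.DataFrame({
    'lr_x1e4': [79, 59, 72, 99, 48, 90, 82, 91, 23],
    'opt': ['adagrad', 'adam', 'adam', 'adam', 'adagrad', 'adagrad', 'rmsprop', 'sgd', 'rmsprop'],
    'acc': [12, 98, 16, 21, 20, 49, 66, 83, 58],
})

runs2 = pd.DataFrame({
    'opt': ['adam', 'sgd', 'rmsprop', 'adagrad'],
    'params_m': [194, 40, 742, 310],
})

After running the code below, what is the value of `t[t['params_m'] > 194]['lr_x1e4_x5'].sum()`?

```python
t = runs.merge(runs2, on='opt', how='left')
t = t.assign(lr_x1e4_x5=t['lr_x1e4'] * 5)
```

1610

merge on 'opt' (how='left') → 9 rows:
   lr_x1e4      opt  acc  params_m
0       79  adagrad   12       310
1       59     adam   98       194
2       72     adam   16       194
3       99     adam   21       194
4       48  adagrad   20       310
5       90  adagrad   49       310
6       82  rmsprop   66       742
7       91      sgd   83        40
8       23  rmsprop   58       742
add column lr_x1e4_x5 = t['lr_x1e4'] * 5:
   lr_x1e4      opt  acc  params_m  lr_x1e4_x5
0       79  adagrad   12       310         395
1       59     adam   98       194         295
2       72     adam   16       194         360
3       99     adam   21       194         495
4       48  adagrad   20       310         240
5       90  adagrad   49       310         450
6       82  rmsprop   66       742         410
7       91      sgd   83        40         455
8       23  rmsprop   58       742         115
filter rows where params_m > 194:
   lr_x1e4      opt  acc  params_m  lr_x1e4_x5
0       79  adagrad   12       310         395
4       48  adagrad   20       310         240
5       90  adagrad   49       310         450
6       82  rmsprop   66       742         410
8       23  rmsprop   58       742         115
So sum() = 1610.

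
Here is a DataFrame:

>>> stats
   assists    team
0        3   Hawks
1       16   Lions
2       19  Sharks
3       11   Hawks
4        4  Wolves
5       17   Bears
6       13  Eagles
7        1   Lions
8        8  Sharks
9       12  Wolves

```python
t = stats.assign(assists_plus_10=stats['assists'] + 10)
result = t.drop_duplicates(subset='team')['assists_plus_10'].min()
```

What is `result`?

add column assists_plus_10 = stats['assists'] + 10:
   assists    team  assists_plus_10
0        3   Hawks               13
1       16   Lions               26
2       19  Sharks               29
3       11   Hawks               21
4        4  Wolves               14
5       17   Bears               27
6       13  Eagles               23
7        1   Lions               11
8        8  Sharks               18
9       12  Wolves               22
drop duplicate team (keep=first):
   assists    team  assists_plus_10
0        3   Hawks               13
1       16   Lions               26
2       19  Sharks               29
4        4  Wolves               14
5       17   Bears               27
6       13  Eagles               23
Finally, min of column 'assists_plus_10' = 13.

13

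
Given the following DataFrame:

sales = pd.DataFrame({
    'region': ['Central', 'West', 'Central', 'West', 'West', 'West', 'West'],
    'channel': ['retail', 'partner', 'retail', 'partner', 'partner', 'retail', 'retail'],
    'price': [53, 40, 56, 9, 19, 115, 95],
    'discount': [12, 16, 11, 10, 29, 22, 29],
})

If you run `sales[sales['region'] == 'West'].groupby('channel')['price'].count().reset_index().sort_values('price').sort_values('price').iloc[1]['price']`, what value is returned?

filter rows where region == 'West':
  region  channel  price  discount
1   West  partner     40        16
3   West  partner      9        10
4   West  partner     19        29
5   West   retail    115        22
6   West   retail     95        29
group by channel, count of price:
channel
partner    3
retail     2
Name: price, dtype: int64
reset_index():
   channel  price
0  partner      3
1   retail      2
sort by price:
   channel  price
1   retail      2
0  partner      3
sort by price:
   channel  price
1   retail      2
0  partner      3

3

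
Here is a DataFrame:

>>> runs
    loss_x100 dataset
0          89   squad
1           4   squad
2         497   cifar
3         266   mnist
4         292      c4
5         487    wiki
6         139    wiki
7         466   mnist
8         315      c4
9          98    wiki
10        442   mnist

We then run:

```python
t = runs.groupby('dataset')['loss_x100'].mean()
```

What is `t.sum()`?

group by dataset, mean of loss_x100:
dataset
c4       303.500000
cifar    497.000000
mnist    391.333333
squad     46.500000
wiki     241.333333
Name: loss_x100, dtype: float64
Finally, sum of the resulting series = 1479.66666667.

1479.66666667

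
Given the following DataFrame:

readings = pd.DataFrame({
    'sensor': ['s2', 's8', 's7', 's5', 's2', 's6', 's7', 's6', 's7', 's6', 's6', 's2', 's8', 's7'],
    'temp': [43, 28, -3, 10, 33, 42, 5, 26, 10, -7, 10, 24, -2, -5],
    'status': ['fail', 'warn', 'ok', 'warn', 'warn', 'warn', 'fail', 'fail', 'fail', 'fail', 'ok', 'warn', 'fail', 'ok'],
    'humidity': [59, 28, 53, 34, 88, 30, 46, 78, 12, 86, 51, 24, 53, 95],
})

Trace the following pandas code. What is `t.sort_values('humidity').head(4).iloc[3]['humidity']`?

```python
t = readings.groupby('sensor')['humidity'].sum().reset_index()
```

206

group by sensor, sum of humidity:
sensor
s2    171
s5     34
s6    245
s7    206
s8     81
Name: humidity, dtype: int64
reset_index():
  sensor  humidity
0     s2       171
1     s5        34
2     s6       245
3     s7       206
4     s8        81
sort by humidity:
  sensor  humidity
1     s5        34
4     s8        81
0     s2       171
3     s7       206
2     s6       245
take first 4 rows:
  sensor  humidity
1     s5        34
4     s8        81
0     s2       171
3     s7       206
Finally, value at position 3, column 'humidity' = 206.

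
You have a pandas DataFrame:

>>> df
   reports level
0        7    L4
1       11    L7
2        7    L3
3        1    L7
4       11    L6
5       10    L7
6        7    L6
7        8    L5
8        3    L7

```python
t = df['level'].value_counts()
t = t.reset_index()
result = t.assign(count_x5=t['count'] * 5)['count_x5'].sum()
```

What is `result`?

value_counts of level:
level
L7    4
L6    2
L4    1
L3    1
L5    1
Name: count, dtype: int64
reset_index():
  level  count
0    L7      4
1    L6      2
2    L4      1
3    L3      1
4    L5      1
add column count_x5 = t['count'] * 5:
  level  count  count_x5
0    L7      4        20
1    L6      2        10
2    L4      1         5
3    L3      1         5
4    L5      1         5

45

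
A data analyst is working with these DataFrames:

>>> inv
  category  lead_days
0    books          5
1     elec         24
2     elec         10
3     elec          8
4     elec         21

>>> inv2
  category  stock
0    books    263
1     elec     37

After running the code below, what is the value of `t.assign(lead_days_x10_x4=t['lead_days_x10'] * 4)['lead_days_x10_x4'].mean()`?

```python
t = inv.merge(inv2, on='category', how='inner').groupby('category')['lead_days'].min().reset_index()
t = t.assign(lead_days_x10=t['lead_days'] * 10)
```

260.0

merge on 'category' (how='inner') → 5 rows:
  category  lead_days  stock
0    books          5    263
1     elec         24     37
2     elec         10     37
3     elec          8     37
4     elec         21     37
group by category, min of lead_days:
category
books    5
elec     8
Name: lead_days, dtype: int64
reset_index():
  category  lead_days
0    books          5
1     elec          8
add column lead_days_x10 = t['lead_days'] * 10:
  category  lead_days  lead_days_x10
0    books          5             50
1     elec          8             80
add column lead_days_x10_x4 = t['lead_days_x10'] * 4:
  category  lead_days  lead_days_x10  lead_days_x10_x4
0    books          5             50               200
1     elec          8             80               320
Then the mean of column 'lead_days_x10_x4': 260.0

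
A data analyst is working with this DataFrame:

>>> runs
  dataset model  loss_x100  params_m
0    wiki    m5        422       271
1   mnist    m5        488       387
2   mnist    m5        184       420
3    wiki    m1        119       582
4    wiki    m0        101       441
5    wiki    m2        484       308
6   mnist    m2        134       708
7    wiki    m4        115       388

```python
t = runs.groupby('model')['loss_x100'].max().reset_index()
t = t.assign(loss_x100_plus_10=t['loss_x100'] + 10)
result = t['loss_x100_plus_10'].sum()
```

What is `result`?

1357

group by model, max of loss_x100:
model
m0    101
m1    119
m2    484
m4    115
m5    488
Name: loss_x100, dtype: int64
reset_index():
  model  loss_x100
0    m0        101
1    m1        119
2    m2        484
3    m4        115
4    m5        488
add column loss_x100_plus_10 = t['loss_x100'] + 10:
  model  loss_x100  loss_x100_plus_10
0    m0        101                111
1    m1        119                129
2    m2        484                494
3    m4        115                125
4    m5        488                498
sum of column 'loss_x100_plus_10' → 1357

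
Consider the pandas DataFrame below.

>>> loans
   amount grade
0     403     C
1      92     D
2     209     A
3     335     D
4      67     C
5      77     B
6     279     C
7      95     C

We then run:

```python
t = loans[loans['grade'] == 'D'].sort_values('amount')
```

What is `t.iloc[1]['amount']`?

335

filter rows where grade == 'D':
   amount grade
1      92     D
3     335     D
sort by amount:
   amount grade
1      92     D
3     335     D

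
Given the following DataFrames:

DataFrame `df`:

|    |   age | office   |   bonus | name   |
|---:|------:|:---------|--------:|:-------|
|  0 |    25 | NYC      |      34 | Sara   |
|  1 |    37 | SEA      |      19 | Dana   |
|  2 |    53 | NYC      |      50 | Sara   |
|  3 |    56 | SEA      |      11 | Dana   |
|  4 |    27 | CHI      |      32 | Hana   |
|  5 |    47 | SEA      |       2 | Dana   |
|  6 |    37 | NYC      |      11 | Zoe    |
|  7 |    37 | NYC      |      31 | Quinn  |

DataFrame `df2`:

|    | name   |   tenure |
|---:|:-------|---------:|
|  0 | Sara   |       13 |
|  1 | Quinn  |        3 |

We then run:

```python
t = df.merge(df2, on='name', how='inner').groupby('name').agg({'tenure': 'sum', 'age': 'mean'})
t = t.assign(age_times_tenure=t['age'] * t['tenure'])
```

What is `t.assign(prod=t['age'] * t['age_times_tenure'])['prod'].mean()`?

merge on 'name' (how='inner') → 3 rows:
   age office  bonus   name  tenure
0   25    NYC     34   Sara      13
1   53    NYC     50   Sara      13
2   37    NYC     31  Quinn       3
group by name: sum(tenure), mean(age):
       tenure   age
name               
Quinn       3  37.0
Sara       26  39.0
add column age_times_tenure = t['age'] * t['tenure']:
       tenure   age  age_times_tenure
name                                 
Quinn       3  37.0             111.0
Sara       26  39.0            1014.0
add column prod = t['age'] * t['age_times_tenure']:
       tenure   age  age_times_tenure     prod
name                                          
Quinn       3  37.0             111.0   4107.0
Sara       26  39.0            1014.0  39546.0

21826.5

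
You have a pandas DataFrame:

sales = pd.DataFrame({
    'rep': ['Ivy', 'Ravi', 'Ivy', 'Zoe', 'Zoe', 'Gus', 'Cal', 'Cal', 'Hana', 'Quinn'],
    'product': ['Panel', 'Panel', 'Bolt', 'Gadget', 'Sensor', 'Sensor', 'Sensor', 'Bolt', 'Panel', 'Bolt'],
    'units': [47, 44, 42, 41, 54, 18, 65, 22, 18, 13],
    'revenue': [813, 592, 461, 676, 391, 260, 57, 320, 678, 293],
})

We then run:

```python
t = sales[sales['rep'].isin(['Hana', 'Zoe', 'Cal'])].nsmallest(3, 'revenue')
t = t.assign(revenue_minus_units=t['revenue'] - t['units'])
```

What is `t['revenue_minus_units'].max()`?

337

filter rows where rep in ['Hana', 'Zoe', 'Cal']:
    rep product  units  revenue
3   Zoe  Gadget     41      676
4   Zoe  Sensor     54      391
6   Cal  Sensor     65       57
7   Cal    Bolt     22      320
8  Hana   Panel     18      678
take 3 rows with smallest revenue:
   rep product  units  revenue
6  Cal  Sensor     65       57
7  Cal    Bolt     22      320
4  Zoe  Sensor     54      391
add column revenue_minus_units = t['revenue'] - t['units']:
   rep product  units  revenue  revenue_minus_units
6  Cal  Sensor     65       57                   -8
7  Cal    Bolt     22      320                  298
4  Zoe  Sensor     54      391                  337
The max of column 'revenue_minus_units' is 337.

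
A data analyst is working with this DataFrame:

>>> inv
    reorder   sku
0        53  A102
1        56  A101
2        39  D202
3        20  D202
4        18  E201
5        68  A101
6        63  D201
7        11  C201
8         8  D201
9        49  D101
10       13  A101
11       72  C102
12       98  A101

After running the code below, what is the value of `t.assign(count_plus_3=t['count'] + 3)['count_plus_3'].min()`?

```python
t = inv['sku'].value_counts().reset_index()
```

value_counts of sku:
sku
A101    4
D202    2
D201    2
A102    1
E201    1
C201    1
D101    1
C102    1
Name: count, dtype: int64
reset_index():
    sku  count
0  A101      4
1  D202      2
2  D201      2
3  A102      1
4  E201      1
5  C201      1
6  D101      1
7  C102      1
add column count_plus_3 = t['count'] + 3:
    sku  count  count_plus_3
0  A101      4             7
1  D202      2             5
2  D201      2             5
3  A102      1             4
4  E201      1             4
5  C201      1             4
6  D101      1             4
7  C102      1             4
The min of column 'count_plus_3' is 4.

4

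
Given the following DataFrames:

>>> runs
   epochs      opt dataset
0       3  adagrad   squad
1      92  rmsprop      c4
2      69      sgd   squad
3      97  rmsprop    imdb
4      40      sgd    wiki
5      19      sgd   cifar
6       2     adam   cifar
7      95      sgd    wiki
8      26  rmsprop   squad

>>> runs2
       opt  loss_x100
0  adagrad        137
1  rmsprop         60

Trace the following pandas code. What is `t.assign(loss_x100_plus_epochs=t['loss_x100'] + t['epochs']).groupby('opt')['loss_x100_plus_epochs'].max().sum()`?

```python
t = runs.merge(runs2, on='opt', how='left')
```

merge on 'opt' (how='left') → 9 rows:
   epochs      opt dataset  loss_x100
0       3  adagrad   squad      137.0
1      92  rmsprop      c4       60.0
2      69      sgd   squad        NaN
3      97  rmsprop    imdb       60.0
4      40      sgd    wiki        NaN
5      19      sgd   cifar        NaN
6       2     adam   cifar        NaN
7      95      sgd    wiki        NaN
8      26  rmsprop   squad       60.0
add column loss_x100_plus_epochs = t['loss_x100'] + t['epochs']:
   epochs      opt dataset  loss_x100  loss_x100_plus_epochs
0       3  adagrad   squad      137.0                  140.0
1      92  rmsprop      c4       60.0                  152.0
2      69      sgd   squad        NaN                    NaN
3      97  rmsprop    imdb       60.0                  157.0
4      40      sgd    wiki        NaN                    NaN
5      19      sgd   cifar        NaN                    NaN
6       2     adam   cifar        NaN                    NaN
7      95      sgd    wiki        NaN                    NaN
8      26  rmsprop   squad       60.0                   86.0
group by opt, max of loss_x100_plus_epochs:
opt
adagrad    140.0
adam         NaN
rmsprop    157.0
sgd          NaN
Name: loss_x100_plus_epochs, dtype: float64

297.0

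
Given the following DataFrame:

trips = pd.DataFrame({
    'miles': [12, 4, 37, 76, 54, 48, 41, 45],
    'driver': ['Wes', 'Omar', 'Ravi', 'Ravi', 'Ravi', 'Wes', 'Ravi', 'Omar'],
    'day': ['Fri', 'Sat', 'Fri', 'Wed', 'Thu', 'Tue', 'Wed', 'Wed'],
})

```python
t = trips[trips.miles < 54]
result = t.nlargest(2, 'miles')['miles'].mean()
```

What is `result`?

filter rows where miles < 54:
   miles driver  day
0     12    Wes  Fri
1      4   Omar  Sat
2     37   Ravi  Fri
5     48    Wes  Tue
6     41   Ravi  Wed
7     45   Omar  Wed
take 2 rows with largest miles:
   miles driver  day
5     48    Wes  Tue
7     45   Omar  Wed
Reading off the mean of column 'miles', we get 46.5.

46.5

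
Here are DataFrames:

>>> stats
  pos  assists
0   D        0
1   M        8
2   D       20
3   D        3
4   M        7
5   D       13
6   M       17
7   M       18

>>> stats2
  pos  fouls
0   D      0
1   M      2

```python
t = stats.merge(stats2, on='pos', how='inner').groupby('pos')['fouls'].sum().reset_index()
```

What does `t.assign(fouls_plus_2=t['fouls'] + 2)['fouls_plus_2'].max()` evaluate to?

merge on 'pos' (how='inner') → 8 rows:
  pos  assists  fouls
0   D        0      0
1   M        8      2
2   D       20      0
3   D        3      0
4   M        7      2
5   D       13      0
6   M       17      2
7   M       18      2
group by pos, sum of fouls:
pos
D    0
M    8
Name: fouls, dtype: int64
reset_index():
  pos  fouls
0   D      0
1   M      8
add column fouls_plus_2 = t['fouls'] + 2:
  pos  fouls  fouls_plus_2
0   D      0             2
1   M      8            10

10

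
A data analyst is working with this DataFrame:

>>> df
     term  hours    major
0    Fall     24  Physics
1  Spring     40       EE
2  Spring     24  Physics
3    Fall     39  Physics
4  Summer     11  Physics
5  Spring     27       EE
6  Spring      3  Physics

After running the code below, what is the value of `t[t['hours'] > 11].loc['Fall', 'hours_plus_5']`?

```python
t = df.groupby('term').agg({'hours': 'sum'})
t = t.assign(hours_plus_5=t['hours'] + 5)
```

group by term, sum of hours:
        hours
term         
Fall       63
Spring     94
Summer     11
add column hours_plus_5 = t['hours'] + 5:
        hours  hours_plus_5
term                       
Fall       63            68
Spring     94            99
Summer     11            16
filter rows where hours > 11:
        hours  hours_plus_5
term                       
Fall       63            68
Spring     94            99
Taking the value at row 'Fall', column 'hours_plus_5' gives 68.

68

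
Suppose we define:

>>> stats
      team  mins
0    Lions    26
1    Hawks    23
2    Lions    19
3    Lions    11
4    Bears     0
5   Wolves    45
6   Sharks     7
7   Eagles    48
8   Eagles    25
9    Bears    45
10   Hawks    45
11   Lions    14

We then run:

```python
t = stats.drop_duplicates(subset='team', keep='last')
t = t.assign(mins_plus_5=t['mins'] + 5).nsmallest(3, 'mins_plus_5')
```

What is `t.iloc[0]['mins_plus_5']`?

12

drop duplicate team (keep=last):
      team  mins
5   Wolves    45
6   Sharks     7
8   Eagles    25
9    Bears    45
10   Hawks    45
11   Lions    14
add column mins_plus_5 = t['mins'] + 5:
      team  mins  mins_plus_5
5   Wolves    45           50
6   Sharks     7           12
8   Eagles    25           30
9    Bears    45           50
10   Hawks    45           50
11   Lions    14           19
take 3 rows with smallest mins_plus_5:
      team  mins  mins_plus_5
6   Sharks     7           12
11   Lions    14           19
8   Eagles    25           30
The value at position 0, column 'mins_plus_5' is 12.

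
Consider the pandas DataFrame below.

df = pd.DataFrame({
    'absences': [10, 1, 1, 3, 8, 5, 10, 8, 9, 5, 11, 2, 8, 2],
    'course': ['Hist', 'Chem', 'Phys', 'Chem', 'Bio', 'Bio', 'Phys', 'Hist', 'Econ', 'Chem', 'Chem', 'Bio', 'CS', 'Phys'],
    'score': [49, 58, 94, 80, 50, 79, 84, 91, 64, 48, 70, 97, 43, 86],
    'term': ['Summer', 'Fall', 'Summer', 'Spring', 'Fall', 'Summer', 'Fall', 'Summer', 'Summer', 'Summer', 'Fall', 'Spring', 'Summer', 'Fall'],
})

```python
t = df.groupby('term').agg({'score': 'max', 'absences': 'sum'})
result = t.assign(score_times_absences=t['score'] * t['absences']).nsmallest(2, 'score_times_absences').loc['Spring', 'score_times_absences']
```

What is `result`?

485

group by term: max(score), sum(absences):
        score  absences
term                   
Fall       86        32
Spring     97         5
Summer     94        46
add column score_times_absences = t['score'] * t['absences']:
        score  absences  score_times_absences
term                                         
Fall       86        32                  2752
Spring     97         5                   485
Summer     94        46                  4324
take 2 rows with smallest score_times_absences:
        score  absences  score_times_absences
term                                         
Spring     97         5                   485
Fall       86        32                  2752
value at row 'Spring', column 'score_times_absences' → 485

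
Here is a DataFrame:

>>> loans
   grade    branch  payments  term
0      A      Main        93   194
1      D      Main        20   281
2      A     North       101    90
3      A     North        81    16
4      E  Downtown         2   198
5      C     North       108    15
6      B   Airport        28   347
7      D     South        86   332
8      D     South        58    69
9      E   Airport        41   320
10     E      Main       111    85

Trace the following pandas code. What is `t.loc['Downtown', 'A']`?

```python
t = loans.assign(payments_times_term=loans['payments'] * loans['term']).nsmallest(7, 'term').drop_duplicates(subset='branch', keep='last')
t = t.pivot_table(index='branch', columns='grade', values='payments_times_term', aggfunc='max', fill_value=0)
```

add column payments_times_term = loans['payments'] * loans['term']:
   grade    branch  payments  term  payments_times_term
0      A      Main        93   194                18042
1      D      Main        20   281                 5620
2      A     North       101    90                 9090
3      A     North        81    16                 1296
4      E  Downtown         2   198                  396
5      C     North       108    15                 1620
6      B   Airport        28   347                 9716
7      D     South        86   332                28552
8      D     South        58    69                 4002
9      E   Airport        41   320                13120
10     E      Main       111    85                 9435
take 7 rows with smallest term:
   grade    branch  payments  term  payments_times_term
5      C     North       108    15                 1620
3      A     North        81    16                 1296
8      D     South        58    69                 4002
10     E      Main       111    85                 9435
2      A     North       101    90                 9090
0      A      Main        93   194                18042
4      E  Downtown         2   198                  396
drop duplicate branch (keep=last):
  grade    branch  payments  term  payments_times_term
8     D     South        58    69                 4002
2     A     North       101    90                 9090
0     A      Main        93   194                18042
4     E  Downtown         2   198                  396
pivot: rows=branch, cols=grade, max(payments_times_term):
grade         A     D    E
branch                    
Downtown      0     0  396
Main      18042     0    0
North      9090     0    0
South         0  4002    0

0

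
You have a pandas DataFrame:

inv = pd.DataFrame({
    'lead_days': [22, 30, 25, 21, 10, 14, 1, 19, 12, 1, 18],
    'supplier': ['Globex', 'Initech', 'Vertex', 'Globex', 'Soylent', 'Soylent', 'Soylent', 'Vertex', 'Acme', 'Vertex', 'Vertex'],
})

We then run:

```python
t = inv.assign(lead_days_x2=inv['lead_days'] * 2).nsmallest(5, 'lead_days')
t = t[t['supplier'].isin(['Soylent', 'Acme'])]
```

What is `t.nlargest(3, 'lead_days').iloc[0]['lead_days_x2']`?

add column lead_days_x2 = inv['lead_days'] * 2:
    lead_days supplier  lead_days_x2
0          22   Globex            44
1          30  Initech            60
2          25   Vertex            50
3          21   Globex            42
4          10  Soylent            20
5          14  Soylent            28
6           1  Soylent             2
7          19   Vertex            38
8          12     Acme            24
9           1   Vertex             2
10         18   Vertex            36
take 5 rows with smallest lead_days:
   lead_days supplier  lead_days_x2
6          1  Soylent             2
9          1   Vertex             2
4         10  Soylent            20
8         12     Acme            24
5         14  Soylent            28
filter rows where supplier in ['Soylent', 'Acme']:
   lead_days supplier  lead_days_x2
6          1  Soylent             2
4         10  Soylent            20
8         12     Acme            24
5         14  Soylent            28
take 3 rows with largest lead_days:
   lead_days supplier  lead_days_x2
5         14  Soylent            28
8         12     Acme            24
4         10  Soylent            20
So iloc[0]['lead_days_x2'] = 28.

28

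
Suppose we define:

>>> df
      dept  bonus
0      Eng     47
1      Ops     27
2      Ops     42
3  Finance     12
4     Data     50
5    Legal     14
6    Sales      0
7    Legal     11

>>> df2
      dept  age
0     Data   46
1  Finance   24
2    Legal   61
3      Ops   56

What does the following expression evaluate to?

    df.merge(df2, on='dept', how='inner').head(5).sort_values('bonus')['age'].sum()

merge on 'dept' (how='inner') → 6 rows:
      dept  bonus  age
0      Ops     27   56
1      Ops     42   56
2  Finance     12   24
3     Data     50   46
4    Legal     14   61
5    Legal     11   61
take first 5 rows:
      dept  bonus  age
0      Ops     27   56
1      Ops     42   56
2  Finance     12   24
3     Data     50   46
4    Legal     14   61
sort by bonus:
      dept  bonus  age
2  Finance     12   24
4    Legal     14   61
0      Ops     27   56
1      Ops     42   56
3     Data     50   46

243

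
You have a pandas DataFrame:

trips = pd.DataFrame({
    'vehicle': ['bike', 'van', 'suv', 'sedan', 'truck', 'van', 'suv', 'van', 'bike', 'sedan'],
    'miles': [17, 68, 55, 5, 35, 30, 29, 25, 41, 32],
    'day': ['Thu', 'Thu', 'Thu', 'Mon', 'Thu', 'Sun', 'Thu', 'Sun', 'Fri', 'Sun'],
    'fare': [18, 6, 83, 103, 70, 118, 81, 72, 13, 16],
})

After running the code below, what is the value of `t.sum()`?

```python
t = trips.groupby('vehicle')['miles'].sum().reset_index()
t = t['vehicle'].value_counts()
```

5

group by vehicle, sum of miles:
vehicle
bike      58
sedan     37
suv       84
truck     35
van      123
Name: miles, dtype: int64
reset_index():
  vehicle  miles
0    bike     58
1   sedan     37
2     suv     84
3   truck     35
4     van    123
value_counts of vehicle:
vehicle
bike     1
sedan    1
suv      1
truck    1
van      1
Name: count, dtype: int64
So sum() = 5.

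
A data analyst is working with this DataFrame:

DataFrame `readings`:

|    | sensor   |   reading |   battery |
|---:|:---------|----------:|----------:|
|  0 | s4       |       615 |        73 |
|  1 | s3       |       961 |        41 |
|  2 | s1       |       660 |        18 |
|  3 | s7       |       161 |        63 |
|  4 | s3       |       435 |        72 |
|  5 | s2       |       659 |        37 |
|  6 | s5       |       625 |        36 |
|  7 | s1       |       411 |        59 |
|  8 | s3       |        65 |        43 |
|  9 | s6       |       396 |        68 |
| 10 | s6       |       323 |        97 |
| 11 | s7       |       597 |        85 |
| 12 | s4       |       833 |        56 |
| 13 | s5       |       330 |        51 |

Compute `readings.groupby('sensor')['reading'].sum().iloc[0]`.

group by sensor, sum of reading:
sensor
s1    1071
s2     659
s3    1461
s4    1448
s5     955
s6     719
s7     758
Name: reading, dtype: int64
Then the value at position 0: 1071

1071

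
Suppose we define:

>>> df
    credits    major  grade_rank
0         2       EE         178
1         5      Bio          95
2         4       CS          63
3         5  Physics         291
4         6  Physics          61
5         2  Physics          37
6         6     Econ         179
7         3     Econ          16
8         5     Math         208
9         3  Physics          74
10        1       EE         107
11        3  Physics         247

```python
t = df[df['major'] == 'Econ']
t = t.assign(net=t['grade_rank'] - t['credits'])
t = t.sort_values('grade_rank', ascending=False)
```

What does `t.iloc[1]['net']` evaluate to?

filter rows where major == 'Econ':
   credits major  grade_rank
6        6  Econ         179
7        3  Econ          16
add column net = t['grade_rank'] - t['credits']:
   credits major  grade_rank  net
6        6  Econ         179  173
7        3  Econ          16   13
sort by grade_rank descending:
   credits major  grade_rank  net
6        6  Econ         179  173
7        3  Econ          16   13

13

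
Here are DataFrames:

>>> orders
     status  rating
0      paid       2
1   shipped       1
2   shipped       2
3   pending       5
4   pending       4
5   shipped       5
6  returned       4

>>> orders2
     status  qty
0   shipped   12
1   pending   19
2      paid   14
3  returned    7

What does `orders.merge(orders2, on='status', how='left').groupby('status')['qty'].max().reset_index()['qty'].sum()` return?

52

merge on 'status' (how='left') → 7 rows:
     status  rating  qty
0      paid       2   14
1   shipped       1   12
2   shipped       2   12
3   pending       5   19
4   pending       4   19
5   shipped       5   12
6  returned       4    7
group by status, max of qty:
status
paid        14
pending     19
returned     7
shipped     12
Name: qty, dtype: int64
reset_index():
     status  qty
0      paid   14
1   pending   19
2  returned    7
3   shipped   12
Then the sum of column 'qty': 52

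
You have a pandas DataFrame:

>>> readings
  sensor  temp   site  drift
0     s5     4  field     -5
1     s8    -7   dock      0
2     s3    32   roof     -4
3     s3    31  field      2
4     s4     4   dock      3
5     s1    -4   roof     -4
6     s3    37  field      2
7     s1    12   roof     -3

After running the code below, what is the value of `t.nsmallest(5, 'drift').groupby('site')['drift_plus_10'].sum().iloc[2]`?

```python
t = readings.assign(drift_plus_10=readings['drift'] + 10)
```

19

add column drift_plus_10 = readings['drift'] + 10:
  sensor  temp   site  drift  drift_plus_10
0     s5     4  field     -5              5
1     s8    -7   dock      0             10
2     s3    32   roof     -4              6
3     s3    31  field      2             12
4     s4     4   dock      3             13
5     s1    -4   roof     -4              6
6     s3    37  field      2             12
7     s1    12   roof     -3              7
take 5 rows with smallest drift:
  sensor  temp   site  drift  drift_plus_10
0     s5     4  field     -5              5
2     s3    32   roof     -4              6
5     s1    -4   roof     -4              6
7     s1    12   roof     -3              7
1     s8    -7   dock      0             10
group by site, sum of drift_plus_10:
site
dock     10
field     5
roof     19
Name: drift_plus_10, dtype: int64
Hence 19.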